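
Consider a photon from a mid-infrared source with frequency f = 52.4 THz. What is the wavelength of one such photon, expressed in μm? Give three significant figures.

First convert: f = 52.4 THz = 5.24·10^13 Hz.
Apply λ = c/f: λ = 5.721·10^-6 m.
Converting to μm: λ = 5.721 μm ≈ 5.72 μm.

5.72 μm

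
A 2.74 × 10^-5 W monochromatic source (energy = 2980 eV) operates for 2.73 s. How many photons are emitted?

1.57 × 10^11 photons

Total energy: E_total = P·t = 2.74 × 10^-5 × 2.73 = 7.480 × 10^-5 J.
Per-photon energy: E = 4.774 × 10^-16 J.
N = E_total / E_photon = 1.57 × 10^11.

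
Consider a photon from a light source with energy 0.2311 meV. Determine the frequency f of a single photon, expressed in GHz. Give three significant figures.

55.9 GHz

First convert: E = 0.2311 meV = 3.7026 × 10^-23 J.
For a photon f = E/h, so f = 5.588 × 10^10 Hz.
Converting to GHz: f = 55.88 GHz ≈ 55.9 GHz.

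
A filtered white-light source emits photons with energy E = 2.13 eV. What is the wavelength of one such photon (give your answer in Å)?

Take h = 6.62607015 × 10^-34 J·s, c = 2.99792458 × 10^8 m/s, 1 eV = 1.602176634 × 10^-19 J.
In SI units: E = 2.13 eV = 3.4126 × 10^-19 J.
Apply λ = hc/E: λ = 5.821 × 10^-7 m.
Converting to Å: λ = 5821 Å ≈ 5820 Å.

5820 Å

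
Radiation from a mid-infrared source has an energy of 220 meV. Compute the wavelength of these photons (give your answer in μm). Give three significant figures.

Take h = 6.62607015·10^-34 J·s, c = 2.99792458·10^8 m/s, 1 eV = 1.602176634·10^-19 J.
In SI units: E = 220 meV = 3.5248·10^-20 J.
The photon relation is λ = hc/E, giving λ = 5.636·10^-6 m.
Converting to μm: λ = 5.636 μm ≈ 5.64 μm.

5.64 μm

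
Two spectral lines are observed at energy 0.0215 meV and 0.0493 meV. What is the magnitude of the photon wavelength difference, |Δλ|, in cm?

3.25 cm

Using λ = hc/E: λ₁ = 0.05767 m, λ₂ = 0.02515 m.
|Δλ| = |0.05767 − 0.02515| = 0.0325 m = 3.25 cm.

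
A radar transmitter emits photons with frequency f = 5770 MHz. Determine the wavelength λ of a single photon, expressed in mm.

Convert to SI: f = 5770 MHz = 5.77e9 Hz.
The photon relation is λ = c/f, giving λ = 0.05196 m.
Converting to mm: λ = 51.96 mm ≈ 52.0 mm.

52.0 mm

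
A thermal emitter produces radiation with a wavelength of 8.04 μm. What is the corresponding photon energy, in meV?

154 meV

Convert to SI: λ = 8.04 μm = 8.04 × 10^-6 m.
The photon relation is E = hc/λ, giving E = 2.471 × 10^-20 J.
Converting to meV: E = 154.2 meV ≈ 154 meV.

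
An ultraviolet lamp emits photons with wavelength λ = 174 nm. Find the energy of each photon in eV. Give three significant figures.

Use h = 6.62607015 × 10^-34 J·s, c = 2.99792458 × 10^8 m/s, 1 eV = 1.602176634 × 10^-19 J.
In SI units: λ = 174 nm = 1.74 × 10^-7 m.
Since E = hc/λ for a photon, E = 1.142 × 10^-18 J.
Converting to eV: E = 7.126 eV ≈ 7.13 eV.

7.13 eV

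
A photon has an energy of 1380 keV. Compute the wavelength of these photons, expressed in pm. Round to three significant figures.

0.898 pm

First convert: E = 1380 keV = 2.2110 × 10^-13 J.
Since λ = hc/E for a photon, λ = 8.984 × 10^-13 m.
Converting to pm: λ = 0.8984 pm ≈ 0.898 pm.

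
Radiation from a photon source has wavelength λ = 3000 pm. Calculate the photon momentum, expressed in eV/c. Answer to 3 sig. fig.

Take h = 6.62607015e-34 J·s, c = 2.99792458e8 m/s, 1 eV = 1.602176634e-19 J.
In SI units: λ = 3000 pm = 3.0e-9 m.
Apply p = h/λ: p = 2.209e-25 kg·m/s.
Converting to eV/c: p = 413.3 eV/c ≈ 413 eV/c.

413 eV/c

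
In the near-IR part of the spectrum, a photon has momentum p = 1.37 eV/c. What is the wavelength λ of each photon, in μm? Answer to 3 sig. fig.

0.905 μm

Use h = 6.62607015 × 10^-34 J·s, c = 2.99792458 × 10^8 m/s, 1 eV = 1.602176634 × 10^-19 J.
Convert to SI: p = 1.37 eV/c = 7.3217 × 10^-28 kg·m/s.
Apply λ = h/p: λ = 9.050 × 10^-7 m.
Converting to μm: λ = 0.9050 μm ≈ 0.905 μm.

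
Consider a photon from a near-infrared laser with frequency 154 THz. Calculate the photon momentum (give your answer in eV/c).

In SI units: f = 154 THz = 1.54 × 10^14 Hz.
Apply p = hf/c: p = 3.404 × 10^-28 kg·m/s.
Converting to eV/c: p = 0.6369 eV/c ≈ 0.637 eV/c.

0.637 eV/c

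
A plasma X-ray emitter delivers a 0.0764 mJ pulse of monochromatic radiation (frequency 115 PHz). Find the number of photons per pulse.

Per-photon energy: E = 7.620 × 10^-17 J (from frequency = 115 PHz).
N = E_total / E_photon = 7.64 × 10^-5 J / 7.620 × 10^-17 J = 1.00 × 10^12.

1.00 × 10^12 photons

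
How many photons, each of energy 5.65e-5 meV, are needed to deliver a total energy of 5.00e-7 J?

Per-photon energy: E = 9.052e-27 J (from energy = 5.65e-5 meV).
N = E_total / E_photon = 5.00e-7 J / 9.052e-27 J = 5.52e19.

5.52e19 photons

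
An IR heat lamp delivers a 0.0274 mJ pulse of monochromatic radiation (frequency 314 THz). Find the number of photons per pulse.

1.32e14 photons

Per-photon energy: E = 2.081e-19 J (from frequency = 314 THz).
N = E_total / E_photon = 2.74e-5 J / 2.081e-19 J = 1.32e14.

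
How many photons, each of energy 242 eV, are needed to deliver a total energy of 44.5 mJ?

1.15·10^15 photons

Per-photon energy: E = 3.877·10^-17 J (from energy = 242 eV).
N = E_total / E_photon = 0.0445 J / 3.877·10^-17 J = 1.15·10^15.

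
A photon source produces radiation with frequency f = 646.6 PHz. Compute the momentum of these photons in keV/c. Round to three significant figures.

Use h = 6.62607015 × 10^-34 J·s, c = 2.99792458 × 10^8 m/s, 1 eV = 1.602176634 × 10^-19 J.
In SI units: f = 646.6 PHz = 6.466 × 10^17 Hz.
For a photon p = hf/c, so p = 1.429 × 10^-24 kg·m/s.
Converting to keV/c: p = 2.674 keV/c ≈ 2.67 keV/c.

2.67 keV/c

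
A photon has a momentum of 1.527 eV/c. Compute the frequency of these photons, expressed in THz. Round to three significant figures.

Take h = 6.62607015 × 10^-34 J·s, c = 2.99792458 × 10^8 m/s, 1 eV = 1.602176634 × 10^-19 J.
First convert: p = 1.527 eV/c = 8.1607 × 10^-28 kg·m/s.
Apply f = pc/h: f = 3.692 × 10^14 Hz.
Converting to THz: f = 369.2 THz ≈ 369 THz.

369 THz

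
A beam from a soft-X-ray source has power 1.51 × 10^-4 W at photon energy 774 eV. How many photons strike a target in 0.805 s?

9.80 × 10^11 photons

Total energy: E_total = P·t = 1.51 × 10^-4 × 0.805 = 1.216 × 10^-4 J.
Per-photon energy: E = 1.240 × 10^-16 J.
N = E_total / E_photon = 9.80 × 10^11.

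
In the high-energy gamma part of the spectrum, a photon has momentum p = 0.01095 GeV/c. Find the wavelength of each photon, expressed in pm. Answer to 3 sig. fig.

(h = 6.62607015·10^-34 J·s, c = 2.99792458·10^8 m/s, 1 eV = 1.602176634·10^-19 J.)
First convert: p = 0.01095 GeV/c = 5.8520·10^-21 kg·m/s.
The photon relation is λ = h/p, giving λ = 1.132·10^-13 m.
Converting to pm: λ = 0.1132 pm ≈ 0.113 pm.

0.113 pm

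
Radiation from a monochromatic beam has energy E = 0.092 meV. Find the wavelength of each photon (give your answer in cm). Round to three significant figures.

Take h = 6.62607015e-34 J·s, c = 2.99792458e8 m/s, 1 eV = 1.602176634e-19 J.
First convert: E = 0.092 meV = 1.4740e-23 J.
Apply λ = hc/E: λ = 0.01348 m.
Converting to cm: λ = 1.348 cm ≈ 1.35 cm.

1.35 cm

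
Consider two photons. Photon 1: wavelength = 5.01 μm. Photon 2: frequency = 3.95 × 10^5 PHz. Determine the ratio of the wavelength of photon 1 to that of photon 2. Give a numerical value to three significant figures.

6.60 × 10^6

λ_1 = 5.010 × 10^-6 m (from wavelength = 5.01 μm, via λ given directly).
λ_2 = 7.590 × 10^-13 m (from frequency = 3.95 × 10^5 PHz, via λ = c/f).
Ratio = 5.010 × 10^-6 / 7.590 × 10^-13 = 6.60 × 10^6.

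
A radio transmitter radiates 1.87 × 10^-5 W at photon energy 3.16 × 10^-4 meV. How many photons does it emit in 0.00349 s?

1.29 × 10^18 photons

Total energy: E_total = P·t = 1.87 × 10^-5 × 0.00349 = 6.526 × 10^-8 J.
Per-photon energy: E = 5.063 × 10^-26 J.
N = E_total / E_photon = 1.29 × 10^18.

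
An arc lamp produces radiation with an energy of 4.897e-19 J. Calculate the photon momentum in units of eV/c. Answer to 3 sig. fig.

(c = 2.99792458e8 m/s, 1 eV = 1.602176634e-19 J.)
For a photon p = E/c, so p = 1.633e-27 kg·m/s.
Converting to eV/c: p = 3.056 eV/c ≈ 3.06 eV/c.

3.06 eV/c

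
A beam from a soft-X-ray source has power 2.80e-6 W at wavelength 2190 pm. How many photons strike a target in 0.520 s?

1.61e10 photons

Total energy: E_total = P·t = 2.80e-6 × 0.520 = 1.456e-6 J.
Per-photon energy: E = 9.071e-17 J.
N = E_total / E_photon = 1.61e10.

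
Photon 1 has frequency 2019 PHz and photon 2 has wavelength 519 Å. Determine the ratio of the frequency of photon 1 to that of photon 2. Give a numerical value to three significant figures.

f_1 = 2.019e18 Hz (from frequency = 2019 PHz, via f given directly).
f_2 = 5.776e15 Hz (from wavelength = 519 Å, via f = c/λ).
Ratio = 2.019e18 / 5.776e15 = 350.

350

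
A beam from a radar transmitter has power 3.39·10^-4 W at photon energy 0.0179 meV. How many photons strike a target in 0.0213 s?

2.52·10^18 photons

Total energy: E_total = P·t = 3.39·10^-4 × 0.0213 = 7.221·10^-6 J.
Per-photon energy: E = 2.868·10^-24 J.
N = E_total / E_photon = 2.52·10^18.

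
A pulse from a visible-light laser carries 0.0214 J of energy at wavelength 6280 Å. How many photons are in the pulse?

Per-photon energy: E = 3.163e-19 J (from wavelength = 6280 Å).
N = E_total / E_photon = 0.0214 J / 3.163e-19 J = 6.77e16.

6.77e16 photons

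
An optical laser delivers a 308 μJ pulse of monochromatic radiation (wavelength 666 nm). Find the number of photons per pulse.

Per-photon energy: E = 2.983·10^-19 J (from wavelength = 666 nm).
N = E_total / E_photon = 3.08·10^-4 J / 2.983·10^-19 J = 1.03·10^15.

1.03·10^15 photons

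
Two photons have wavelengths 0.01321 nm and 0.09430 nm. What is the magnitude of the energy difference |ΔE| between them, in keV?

80.7 keV

Using E = hc/λ: E₁ = 1.5037e-14 J, E₂ = 2.1065e-15 J.
|ΔE| = |1.5037e-14 − 2.1065e-15| = 1.29e-14 J = 80.7 keV.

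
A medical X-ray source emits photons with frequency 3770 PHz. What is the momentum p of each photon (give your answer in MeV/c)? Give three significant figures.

Use h = 6.62607015e-34 J·s, c = 2.99792458e8 m/s, 1 eV = 1.602176634e-19 J.
First convert: f = 3770 PHz = 3.77e18 Hz.
Since p = hf/c for a photon, p = 8.333e-24 kg·m/s.
Converting to MeV/c: p = 0.01559 MeV/c ≈ 0.0156 MeV/c.

0.0156 MeV/c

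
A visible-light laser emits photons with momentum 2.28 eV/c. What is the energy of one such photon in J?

3.65 × 10^-19 J

Use c = 2.99792458 × 10^8 m/s, 1 eV = 1.602176634 × 10^-19 J.
In SI units: p = 2.28 eV/c = 1.2185 × 10^-27 kg·m/s.
For a photon E = pc, so E = 3.653 × 10^-19 J.
So E ≈ 3.65 × 10^-19 J.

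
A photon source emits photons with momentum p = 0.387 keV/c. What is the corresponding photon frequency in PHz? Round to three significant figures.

93.6 PHz

Take h = 6.62607015 × 10^-34 J·s, c = 2.99792458 × 10^8 m/s, 1 eV = 1.602176634 × 10^-19 J.
First convert: p = 0.387 keV/c = 2.0682 × 10^-25 kg·m/s.
Apply f = pc/h: f = 9.358 × 10^16 Hz.
Converting to PHz: f = 93.58 PHz ≈ 93.6 PHz.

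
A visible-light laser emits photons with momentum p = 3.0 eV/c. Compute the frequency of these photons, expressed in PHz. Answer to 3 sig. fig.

0.725 PHz

Convert to SI: p = 3.0 eV/c = 1.6033·10^-27 kg·m/s.
Apply f = pc/h: f = 7.254·10^14 Hz.
Converting to PHz: f = 0.7254 PHz ≈ 0.725 PHz.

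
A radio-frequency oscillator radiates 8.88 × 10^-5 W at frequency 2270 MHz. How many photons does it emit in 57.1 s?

Total energy: E_total = P·t = 8.88 × 10^-5 × 57.1 = 0.005070 J.
Per-photon energy: E = 1.504 × 10^-24 J.
N = E_total / E_photon = 3.37 × 10^21.

3.37 × 10^21 photons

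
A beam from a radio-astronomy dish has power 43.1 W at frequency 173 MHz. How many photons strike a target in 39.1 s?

Total energy: E_total = P·t = 43.1 × 39.1 = 1685 J.
Per-photon energy: E = 1.146e-25 J.
N = E_total / E_photon = 1.47e28.

1.47e28 photons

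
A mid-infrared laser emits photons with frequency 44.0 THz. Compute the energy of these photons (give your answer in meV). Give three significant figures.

Convert to SI: f = 44.0 THz = 4.40e13 Hz.
Since E = hf for a photon, E = 2.915e-20 J.
Converting to meV: E = 182.0 meV ≈ 182 meV.

182 meV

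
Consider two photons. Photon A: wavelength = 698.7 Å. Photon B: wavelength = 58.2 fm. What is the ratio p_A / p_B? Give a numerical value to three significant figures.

p_A = 9.483 × 10^-27 kg·m/s (from wavelength = 698.7 Å, via p = h/λ).
p_B = 1.139 × 10^-20 kg·m/s (from wavelength = 58.2 fm, via p = h/λ).
Ratio = 9.483 × 10^-27 / 1.139 × 10^-20 = 8.33 × 10^-7.

8.33 × 10^-7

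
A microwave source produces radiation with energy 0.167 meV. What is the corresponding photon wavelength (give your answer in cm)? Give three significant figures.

Use h = 6.62607015 × 10^-34 J·s, c = 2.99792458 × 10^8 m/s, 1 eV = 1.602176634 × 10^-19 J.
In SI units: E = 0.167 meV = 2.6756 × 10^-23 J.
For a photon λ = hc/E, so λ = 0.007424 m.
Converting to cm: λ = 0.7424 cm ≈ 0.742 cm.

0.742 cm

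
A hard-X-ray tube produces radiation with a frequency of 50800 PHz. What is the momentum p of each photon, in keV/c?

Convert to SI: f = 50800 PHz = 5.08·10^19 Hz.
For a photon p = hf/c, so p = 1.123·10^-22 kg·m/s.
Converting to keV/c: p = 210.1 keV/c ≈ 210 keV/c.

210 keV/c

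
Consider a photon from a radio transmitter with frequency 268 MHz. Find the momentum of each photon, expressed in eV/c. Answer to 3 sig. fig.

1.11e-6 eV/c

(h = 6.62607015e-34 J·s, c = 2.99792458e8 m/s, 1 eV = 1.602176634e-19 J.)
In SI units: f = 268 MHz = 2.68e8 Hz.
The photon relation is p = hf/c, giving p = 5.923e-34 kg·m/s.
Converting to eV/c: p = 1.108e-6 eV/c ≈ 1.11e-6 eV/c.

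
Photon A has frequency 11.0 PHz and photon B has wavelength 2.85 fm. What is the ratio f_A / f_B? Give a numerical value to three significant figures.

1.05e-7

f_A = 1.100e16 Hz (from frequency = 11.0 PHz, via f given directly).
f_B = 1.052e23 Hz (from wavelength = 2.85 fm, via f = c/λ).
Ratio = 1.100e16 / 1.052e23 = 1.05e-7.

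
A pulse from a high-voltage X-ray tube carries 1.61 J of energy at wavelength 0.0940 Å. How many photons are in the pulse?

Per-photon energy: E = 2.113e-14 J (from wavelength = 0.0940 Å).
N = E_total / E_photon = 1.61 J / 2.113e-14 J = 7.62e13.

7.62e13 photons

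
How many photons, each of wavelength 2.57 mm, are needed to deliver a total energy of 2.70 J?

3.49e22 photons

Per-photon energy: E = 7.729e-23 J (from wavelength = 2.57 mm).
N = E_total / E_photon = 2.70 J / 7.729e-23 J = 3.49e22.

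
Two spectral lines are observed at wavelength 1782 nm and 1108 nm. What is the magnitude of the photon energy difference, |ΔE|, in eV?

0.423 eV

Using E = hc/λ: E₁ = 1.1147e-19 J, E₂ = 1.7928e-19 J.
|ΔE| = |1.1147e-19 − 1.7928e-19| = 6.78e-20 J = 0.423 eV.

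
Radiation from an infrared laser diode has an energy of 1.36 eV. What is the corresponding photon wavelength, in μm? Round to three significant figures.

0.912 μm

Convert to SI: E = 1.36 eV = 2.1790e-19 J.
For a photon λ = hc/E, so λ = 9.116e-7 m.
Converting to μm: λ = 0.9116 μm ≈ 0.912 μm.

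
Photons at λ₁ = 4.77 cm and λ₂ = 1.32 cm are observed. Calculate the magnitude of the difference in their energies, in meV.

0.0679 meV

Using E = hc/λ: E₁ = 4.164e-24 J, E₂ = 1.505e-23 J.
|ΔE| = |4.164e-24 − 1.505e-23| = 1.09e-23 J = 0.0679 meV.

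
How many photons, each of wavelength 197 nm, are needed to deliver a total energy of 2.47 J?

2.45e18 photons

Per-photon energy: E = 1.008e-18 J (from wavelength = 197 nm).
N = E_total / E_photon = 2.47 J / 1.008e-18 J = 2.45e18.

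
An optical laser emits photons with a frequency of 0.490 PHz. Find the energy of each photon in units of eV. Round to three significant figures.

2.03 eV

Take h = 6.62607015 × 10^-34 J·s, 1 eV = 1.602176634 × 10^-19 J.
In SI units: f = 0.490 PHz = 4.90 × 10^14 Hz.
The photon relation is E = hf, giving E = 3.247 × 10^-19 J.
Converting to eV: E = 2.026 eV ≈ 2.03 eV.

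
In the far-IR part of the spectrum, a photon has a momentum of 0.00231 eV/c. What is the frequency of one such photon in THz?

(h = 6.62607015·10^-34 J·s, c = 2.99792458·10^8 m/s, 1 eV = 1.602176634·10^-19 J.)
Convert to SI: p = 0.00231 eV/c = 1.2345·10^-30 kg·m/s.
The photon relation is f = pc/h, giving f = 5.586·10^11 Hz.
Converting to THz: f = 0.5586 THz ≈ 0.559 THz.

0.559 THz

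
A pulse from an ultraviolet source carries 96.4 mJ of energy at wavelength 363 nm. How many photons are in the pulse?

1.76 × 10^17 photons

Per-photon energy: E = 5.472 × 10^-19 J (from wavelength = 363 nm).
N = E_total / E_photon = 0.0964 J / 5.472 × 10^-19 J = 1.76 × 10^17.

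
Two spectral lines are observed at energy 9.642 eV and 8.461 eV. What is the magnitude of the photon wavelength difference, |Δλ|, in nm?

17.9 nm

Using λ = hc/E: λ₁ = 1.2859e-7 m, λ₂ = 1.4654e-7 m.
|Δλ| = |1.2859e-7 − 1.4654e-7| = 1.79e-8 m = 17.9 nm.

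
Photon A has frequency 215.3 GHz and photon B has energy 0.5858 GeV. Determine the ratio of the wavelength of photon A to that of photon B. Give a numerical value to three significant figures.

λ_A = 0.001392 m (from frequency = 215.3 GHz, via λ = c/f).
λ_B = 2.116e-15 m (from energy = 0.5858 GeV, via λ = hc/E).
Ratio = 0.001392 / 2.116e-15 = 6.58e11.

6.58e11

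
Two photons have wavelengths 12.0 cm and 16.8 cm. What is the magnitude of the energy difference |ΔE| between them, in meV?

2.95 × 10^-3 meV

Using E = hc/λ: E₁ = 1.655 × 10^-24 J, E₂ = 1.182 × 10^-24 J.
|ΔE| = |1.655 × 10^-24 − 1.182 × 10^-24| = 4.73 × 10^-25 J = 2.95 × 10^-3 meV.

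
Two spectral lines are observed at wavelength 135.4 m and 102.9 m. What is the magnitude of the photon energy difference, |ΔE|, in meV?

2.89·10^-6 meV

Using E = hc/λ: E₁ = 1.4671·10^-27 J, E₂ = 1.9305·10^-27 J.
|ΔE| = |1.4671·10^-27 − 1.9305·10^-27| = 4.63·10^-28 J = 2.89·10^-6 meV.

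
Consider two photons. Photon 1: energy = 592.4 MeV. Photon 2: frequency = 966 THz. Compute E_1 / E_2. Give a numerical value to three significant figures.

E_1 = 9.491e-11 J (from energy = 592.4 MeV, via E given directly).
E_2 = 6.401e-19 J (from frequency = 966 THz, via E = hf).
Ratio = 9.491e-11 / 6.401e-19 = 1.48e8.

1.48e8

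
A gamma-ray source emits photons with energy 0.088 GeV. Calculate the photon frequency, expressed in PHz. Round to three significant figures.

(h = 6.62607015e-34 J·s, 1 eV = 1.602176634e-19 J.)
First convert: E = 0.088 GeV = 1.4099e-11 J.
Apply f = E/h: f = 2.128e22 Hz.
Converting to PHz: f = 2.128e7 PHz ≈ 2.13e7 PHz.

2.13e7 PHz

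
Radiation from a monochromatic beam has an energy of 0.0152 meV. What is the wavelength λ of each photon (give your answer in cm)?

8.16 cm

Take h = 6.62607015e-34 J·s, c = 2.99792458e8 m/s, 1 eV = 1.602176634e-19 J.
First convert: E = 0.0152 meV = 2.4353e-24 J.
For a photon λ = hc/E, so λ = 0.08157 m.
Converting to cm: λ = 8.157 cm ≈ 8.16 cm.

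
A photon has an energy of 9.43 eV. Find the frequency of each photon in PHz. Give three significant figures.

Use h = 6.62607015 × 10^-34 J·s, 1 eV = 1.602176634 × 10^-19 J.
First convert: E = 9.43 eV = 1.5109 × 10^-18 J.
Since f = E/h for a photon, f = 2.280 × 10^15 Hz.
Converting to PHz: f = 2.280 PHz ≈ 2.28 PHz.

2.28 PHz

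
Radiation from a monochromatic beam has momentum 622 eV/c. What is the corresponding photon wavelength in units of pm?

1990 pm

Use h = 6.62607015e-34 J·s, c = 2.99792458e8 m/s, 1 eV = 1.602176634e-19 J.
First convert: p = 622 eV/c = 3.3241e-25 kg·m/s.
Since λ = h/p for a photon, λ = 1.993e-9 m.
Converting to pm: λ = 1993 pm ≈ 1990 pm.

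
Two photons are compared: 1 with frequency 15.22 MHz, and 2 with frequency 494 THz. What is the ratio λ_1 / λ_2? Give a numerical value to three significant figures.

3.25e7

λ_1 = 19.70 m (from frequency = 15.22 MHz, via λ = c/f).
λ_2 = 6.069e-7 m (from frequency = 494 THz, via λ = c/f).
Ratio = 19.70 / 6.069e-7 = 3.25e7.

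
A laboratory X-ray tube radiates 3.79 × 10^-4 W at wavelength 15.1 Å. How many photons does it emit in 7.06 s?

2.03 × 10^13 photons

Total energy: E_total = P·t = 3.79 × 10^-4 × 7.06 = 0.002676 J.
Per-photon energy: E = 1.316 × 10^-16 J.
N = E_total / E_photon = 2.03 × 10^13.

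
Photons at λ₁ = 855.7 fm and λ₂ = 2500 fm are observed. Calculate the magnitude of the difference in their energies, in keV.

Using E = hc/λ: E₁ = 2.3214·10^-13 J, E₂ = 7.9458·10^-14 J.
|ΔE| = |2.3214·10^-13 − 7.9458·10^-14| = 1.53·10^-13 J = 953 keV.

953 keV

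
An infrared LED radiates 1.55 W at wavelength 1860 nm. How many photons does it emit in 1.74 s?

2.53·10^19 photons

Total energy: E_total = P·t = 1.55 × 1.74 = 2.697 J.
Per-photon energy: E = 1.068·10^-19 J.
N = E_total / E_photon = 2.53·10^19.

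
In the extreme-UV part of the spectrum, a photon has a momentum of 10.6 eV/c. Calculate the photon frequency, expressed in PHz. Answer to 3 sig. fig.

2.56 PHz

First convert: p = 10.6 eV/c = 5.6649 × 10^-27 kg·m/s.
The photon relation is f = pc/h, giving f = 2.563 × 10^15 Hz.
Converting to PHz: f = 2.563 PHz ≈ 2.56 PHz.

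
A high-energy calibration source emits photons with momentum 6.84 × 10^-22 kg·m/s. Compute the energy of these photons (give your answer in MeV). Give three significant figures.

1.28 MeV

Use c = 2.99792458 × 10^8 m/s, 1 eV = 1.602176634 × 10^-19 J.
For a photon E = pc, so E = 2.051 × 10^-13 J.
Converting to MeV: E = 1.280 MeV ≈ 1.28 MeV.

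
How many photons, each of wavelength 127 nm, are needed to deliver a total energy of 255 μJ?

Per-photon energy: E = 1.564e-18 J (from wavelength = 127 nm).
N = E_total / E_photon = 2.55e-4 J / 1.564e-18 J = 1.63e14.

1.63e14 photons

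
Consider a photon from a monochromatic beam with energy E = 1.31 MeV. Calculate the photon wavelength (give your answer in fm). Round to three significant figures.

946 fm

In SI units: E = 1.31 MeV = 2.0989·10^-13 J.
The photon relation is λ = hc/E, giving λ = 9.464·10^-13 m.
Converting to fm: λ = 946.4 fm ≈ 946 fm.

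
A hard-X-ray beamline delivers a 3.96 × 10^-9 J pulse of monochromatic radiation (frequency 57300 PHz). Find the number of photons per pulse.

Per-photon energy: E = 3.797 × 10^-14 J (from frequency = 57300 PHz).
N = E_total / E_photon = 3.96 × 10^-9 J / 3.797 × 10^-14 J = 1.04 × 10^5.

1.04 × 10^5 photons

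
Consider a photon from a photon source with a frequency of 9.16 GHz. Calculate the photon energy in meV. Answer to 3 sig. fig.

Convert to SI: f = 9.16 GHz = 9.16e9 Hz.
Apply E = hf: E = 6.069e-24 J.
Converting to meV: E = 0.03788 meV ≈ 0.0379 meV.

0.0379 meV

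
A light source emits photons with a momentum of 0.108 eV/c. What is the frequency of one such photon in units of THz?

Use h = 6.62607015·10^-34 J·s, c = 2.99792458·10^8 m/s, 1 eV = 1.602176634·10^-19 J.
In SI units: p = 0.108 eV/c = 5.7718·10^-29 kg·m/s.
Apply f = pc/h: f = 2.611·10^13 Hz.
Converting to THz: f = 26.11 THz ≈ 26.1 THz.

26.1 THz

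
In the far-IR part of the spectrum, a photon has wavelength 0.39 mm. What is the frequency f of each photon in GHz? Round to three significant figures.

Convert to SI: λ = 0.39 mm = 3.9 × 10^-4 m.
Since f = c/λ for a photon, f = 7.687 × 10^11 Hz.
Converting to GHz: f = 768.7 GHz ≈ 769 GHz.

769 GHz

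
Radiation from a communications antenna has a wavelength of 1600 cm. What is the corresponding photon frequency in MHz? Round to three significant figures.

18.7 MHz

Take c = 2.99792458e8 m/s.
In SI units: λ = 1600 cm = 16 m.
For a photon f = c/λ, so f = 1.874e7 Hz.
Converting to MHz: f = 18.74 MHz ≈ 18.7 MHz.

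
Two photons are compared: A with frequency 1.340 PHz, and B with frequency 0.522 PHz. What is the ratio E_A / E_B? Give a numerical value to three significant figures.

E_A = 8.879 × 10^-19 J (from frequency = 1.340 PHz, via E = hf).
E_B = 3.459 × 10^-19 J (from frequency = 0.522 PHz, via E = hf).
Ratio = 8.879 × 10^-19 / 3.459 × 10^-19 = 2.57.

2.57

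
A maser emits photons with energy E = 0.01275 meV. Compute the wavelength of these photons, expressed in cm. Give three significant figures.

9.72 cm

(h = 6.62607015 × 10^-34 J·s, c = 2.99792458 × 10^8 m/s, 1 eV = 1.602176634 × 10^-19 J.)
In SI units: E = 0.01275 meV = 2.0428 × 10^-24 J.
Apply λ = hc/E: λ = 0.09724 m.
Converting to cm: λ = 9.724 cm ≈ 9.72 cm.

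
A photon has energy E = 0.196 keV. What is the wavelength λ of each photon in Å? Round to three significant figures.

Convert to SI: E = 0.196 keV = 3.1403e-17 J.
The photon relation is λ = hc/E, giving λ = 6.326e-9 m.
Converting to Å: λ = 63.26 Å ≈ 63.3 Å.

63.3 Å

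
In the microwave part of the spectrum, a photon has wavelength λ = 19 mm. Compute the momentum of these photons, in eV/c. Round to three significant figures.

First convert: λ = 19 mm = 0.019 m.
The photon relation is p = h/λ, giving p = 3.487e-32 kg·m/s.
Converting to eV/c: p = 6.525e-5 eV/c ≈ 6.53e-5 eV/c.

6.53e-5 eV/c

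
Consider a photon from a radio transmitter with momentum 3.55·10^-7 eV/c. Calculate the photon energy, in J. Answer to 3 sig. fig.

5.69·10^-26 J

(c = 2.99792458·10^8 m/s, 1 eV = 1.602176634·10^-19 J.)
In SI units: p = 3.55·10^-7 eV/c = 1.8972·10^-34 kg·m/s.
For a photon E = pc, so E = 5.688·10^-26 J.
So E ≈ 5.69·10^-26 J.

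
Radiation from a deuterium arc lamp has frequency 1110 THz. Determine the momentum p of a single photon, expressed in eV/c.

Take h = 6.62607015e-34 J·s, c = 2.99792458e8 m/s, 1 eV = 1.602176634e-19 J.
First convert: f = 1110 THz = 1.11e15 Hz.
The photon relation is p = hf/c, giving p = 2.453e-27 kg·m/s.
Converting to eV/c: p = 4.591 eV/c ≈ 4.59 eV/c.

4.59 eV/c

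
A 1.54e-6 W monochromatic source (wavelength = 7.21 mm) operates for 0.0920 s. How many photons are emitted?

5.14e15 photons

Total energy: E_total = P·t = 1.54e-6 × 0.0920 = 1.417e-7 J.
Per-photon energy: E = 2.755e-23 J.
N = E_total / E_photon = 5.14e15.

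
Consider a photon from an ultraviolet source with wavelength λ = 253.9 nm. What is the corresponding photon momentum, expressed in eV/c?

4.88 eV/c

(h = 6.62607015 × 10^-34 J·s, c = 2.99792458 × 10^8 m/s, 1 eV = 1.602176634 × 10^-19 J.)
In SI units: λ = 253.9 nm = 2.539 × 10^-7 m.
The photon relation is p = h/λ, giving p = 2.610 × 10^-27 kg·m/s.
Converting to eV/c: p = 4.883 eV/c ≈ 4.88 eV/c.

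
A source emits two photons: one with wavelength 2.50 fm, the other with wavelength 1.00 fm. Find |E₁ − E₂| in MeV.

Using E = hc/λ: E₁ = 7.946e-11 J, E₂ = 1.986e-10 J.
|ΔE| = |7.946e-11 − 1.986e-10| = 1.19e-10 J = 744 MeV.

744 MeV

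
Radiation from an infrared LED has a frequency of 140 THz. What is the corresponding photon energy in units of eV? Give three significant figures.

Use h = 6.62607015e-34 J·s, 1 eV = 1.602176634e-19 J.
First convert: f = 140 THz = 1.4e14 Hz.
The photon relation is E = hf, giving E = 9.276e-20 J.
Converting to eV: E = 0.5790 eV ≈ 0.579 eV.

0.579 eV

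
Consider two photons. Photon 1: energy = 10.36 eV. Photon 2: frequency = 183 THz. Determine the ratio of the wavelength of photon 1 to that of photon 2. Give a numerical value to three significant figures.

0.0731

λ_1 = 1.197e-7 m (from energy = 10.36 eV, via λ = hc/E).
λ_2 = 1.638e-6 m (from frequency = 183 THz, via λ = c/f).
Ratio = 1.197e-7 / 1.638e-6 = 0.0731.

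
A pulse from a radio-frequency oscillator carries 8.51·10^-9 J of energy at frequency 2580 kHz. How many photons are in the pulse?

4.98·10^18 photons

Per-photon energy: E = 1.710·10^-27 J (from frequency = 2580 kHz).
N = E_total / E_photon = 8.51·10^-9 J / 1.710·10^-27 J = 4.98·10^18.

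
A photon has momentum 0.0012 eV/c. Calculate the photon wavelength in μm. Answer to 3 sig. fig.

(h = 6.62607015e-34 J·s, c = 2.99792458e8 m/s, 1 eV = 1.602176634e-19 J.)
In SI units: p = 0.0012 eV/c = 6.4131e-31 kg·m/s.
Apply λ = h/p: λ = 0.001033 m.
Converting to μm: λ = 1033 μm ≈ 1030 μm.

1030 μm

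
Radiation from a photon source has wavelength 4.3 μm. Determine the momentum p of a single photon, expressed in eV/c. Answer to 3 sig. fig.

Convert to SI: λ = 4.3 μm = 4.3 × 10^-6 m.
The photon relation is p = h/λ, giving p = 1.541 × 10^-28 kg·m/s.
Converting to eV/c: p = 0.2883 eV/c ≈ 0.288 eV/c.

0.288 eV/c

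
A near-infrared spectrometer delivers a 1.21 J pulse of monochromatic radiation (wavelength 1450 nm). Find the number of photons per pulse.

8.83e18 photons

Per-photon energy: E = 1.370e-19 J (from wavelength = 1450 nm).
N = E_total / E_photon = 1.21 J / 1.370e-19 J = 8.83e18.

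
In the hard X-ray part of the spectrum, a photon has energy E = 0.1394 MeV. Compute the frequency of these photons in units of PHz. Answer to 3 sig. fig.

3.37 × 10^4 PHz

In SI units: E = 0.1394 MeV = 2.2334 × 10^-14 J.
For a photon f = E/h, so f = 3.371 × 10^19 Hz.
Converting to PHz: f = 33710 PHz ≈ 3.37 × 10^4 PHz.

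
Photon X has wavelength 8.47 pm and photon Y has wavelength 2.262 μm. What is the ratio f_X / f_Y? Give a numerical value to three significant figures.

2.67·10^5

f_X = 3.539·10^19 Hz (from wavelength = 8.47 pm, via f = c/λ).
f_Y = 1.325·10^14 Hz (from wavelength = 2.262 μm, via f = c/λ).
Ratio = 3.539·10^19 / 1.325·10^14 = 2.67·10^5.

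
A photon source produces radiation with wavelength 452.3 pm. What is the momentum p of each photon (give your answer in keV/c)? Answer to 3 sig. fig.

Use h = 6.62607015·10^-34 J·s, c = 2.99792458·10^8 m/s, 1 eV = 1.602176634·10^-19 J.
Convert to SI: λ = 452.3 pm = 4.523·10^-10 m.
Apply p = h/λ: p = 1.465·10^-24 kg·m/s.
Converting to keV/c: p = 2.741 keV/c ≈ 2.74 keV/c.

2.74 keV/c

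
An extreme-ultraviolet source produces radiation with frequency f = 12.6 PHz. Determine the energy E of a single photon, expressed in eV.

52.1 eV

Take h = 6.62607015 × 10^-34 J·s, 1 eV = 1.602176634 × 10^-19 J.
Convert to SI: f = 12.6 PHz = 1.26 × 10^16 Hz.
For a photon E = hf, so E = 8.349 × 10^-18 J.
Converting to eV: E = 52.11 eV ≈ 52.1 eV.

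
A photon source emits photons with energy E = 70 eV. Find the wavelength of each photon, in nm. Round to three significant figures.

17.7 nm

In SI units: E = 70 eV = 1.1215 × 10^-17 J.
For a photon λ = hc/E, so λ = 1.771 × 10^-8 m.
Converting to nm: λ = 17.71 nm ≈ 17.7 nm.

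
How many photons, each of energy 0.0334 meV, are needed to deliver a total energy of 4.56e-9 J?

Per-photon energy: E = 5.351e-24 J (from energy = 0.0334 meV).
N = E_total / E_photon = 4.56e-9 J / 5.351e-24 J = 8.52e14.

8.52e14 photons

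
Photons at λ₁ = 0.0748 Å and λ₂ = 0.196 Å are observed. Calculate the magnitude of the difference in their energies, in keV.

Using E = hc/λ: E₁ = 2.656e-14 J, E₂ = 1.013e-14 J.
|ΔE| = |2.656e-14 − 1.013e-14| = 1.64e-14 J = 102 keV.

102 keV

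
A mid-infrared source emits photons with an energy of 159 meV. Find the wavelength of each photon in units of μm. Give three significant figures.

7.80 μm

In SI units: E = 159 meV = 2.5475·10^-20 J.
Apply λ = hc/E: λ = 7.798·10^-6 m.
Converting to μm: λ = 7.798 μm ≈ 7.80 μm.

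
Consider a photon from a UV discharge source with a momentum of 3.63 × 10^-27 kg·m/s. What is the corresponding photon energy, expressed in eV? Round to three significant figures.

6.79 eV

Since E = pc for a photon, E = 1.088 × 10^-18 J.
Converting to eV: E = 6.792 eV ≈ 6.79 eV.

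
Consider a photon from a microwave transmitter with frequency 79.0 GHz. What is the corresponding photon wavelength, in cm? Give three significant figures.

First convert: f = 79.0 GHz = 7.90e10 Hz.
Since λ = c/f for a photon, λ = 0.003795 m.
Converting to cm: λ = 0.3795 cm ≈ 0.379 cm.

0.379 cm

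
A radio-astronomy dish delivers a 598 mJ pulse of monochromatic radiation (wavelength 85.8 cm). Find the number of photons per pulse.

2.58 × 10^24 photons

Per-photon energy: E = 2.315 × 10^-25 J (from wavelength = 85.8 cm).
N = E_total / E_photon = 0.598 J / 2.315 × 10^-25 J = 2.58 × 10^24.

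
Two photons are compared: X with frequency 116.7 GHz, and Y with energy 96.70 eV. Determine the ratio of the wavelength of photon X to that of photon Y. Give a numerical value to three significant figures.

λ_X = 0.002569 m (from frequency = 116.7 GHz, via λ = c/f).
λ_Y = 1.282e-8 m (from energy = 96.70 eV, via λ = hc/E).
Ratio = 0.002569 / 1.282e-8 = 2.00e5.

2.00e5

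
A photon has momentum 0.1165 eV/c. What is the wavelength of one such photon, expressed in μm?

Take h = 6.62607015·10^-34 J·s, c = 2.99792458·10^8 m/s, 1 eV = 1.602176634·10^-19 J.
In SI units: p = 0.1165 eV/c = 6.2261·10^-29 kg·m/s.
Since λ = h/p for a photon, λ = 1.064·10^-5 m.
Converting to μm: λ = 10.64 μm ≈ 10.6 μm.

10.6 μm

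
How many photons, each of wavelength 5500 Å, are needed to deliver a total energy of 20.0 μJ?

Per-photon energy: E = 3.612e-19 J (from wavelength = 5500 Å).
N = E_total / E_photon = 2.00e-5 J / 3.612e-19 J = 5.54e13.

5.54e13 photons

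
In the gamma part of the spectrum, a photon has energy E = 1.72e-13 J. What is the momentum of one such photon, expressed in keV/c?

Use c = 2.99792458e8 m/s, 1 eV = 1.602176634e-19 J.
Apply p = E/c: p = 5.737e-22 kg·m/s.
Converting to keV/c: p = 1074 keV/c ≈ 1070 keV/c.

1070 keV/c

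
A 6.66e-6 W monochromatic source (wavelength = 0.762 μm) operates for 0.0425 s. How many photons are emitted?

1.09e12 photons

Total energy: E_total = P·t = 6.66e-6 × 0.0425 = 2.831e-7 J.
Per-photon energy: E = 2.607e-19 J.
N = E_total / E_photon = 1.09e12.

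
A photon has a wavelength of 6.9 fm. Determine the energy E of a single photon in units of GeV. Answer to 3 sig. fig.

In SI units: λ = 6.9 fm = 6.9e-15 m.
Since E = hc/λ for a photon, E = 2.879e-11 J.
Converting to GeV: E = 0.1797 GeV ≈ 0.180 GeV.

0.180 GeV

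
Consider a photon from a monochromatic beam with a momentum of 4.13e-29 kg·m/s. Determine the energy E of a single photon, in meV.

77.3 meV

The photon relation is E = pc, giving E = 1.238e-20 J.
Converting to meV: E = 77.28 meV ≈ 77.3 meV.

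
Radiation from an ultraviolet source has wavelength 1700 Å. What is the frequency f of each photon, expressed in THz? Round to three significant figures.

1760 THz

Convert to SI: λ = 1700 Å = 1.70e-7 m.
Since f = c/λ for a photon, f = 1.763e15 Hz.
Converting to THz: f = 1763 THz ≈ 1760 THz.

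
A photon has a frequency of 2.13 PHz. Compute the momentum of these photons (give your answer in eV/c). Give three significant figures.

Use h = 6.62607015e-34 J·s, c = 2.99792458e8 m/s, 1 eV = 1.602176634e-19 J.
Convert to SI: f = 2.13 PHz = 2.13e15 Hz.
The photon relation is p = hf/c, giving p = 4.708e-27 kg·m/s.
Converting to eV/c: p = 8.809 eV/c ≈ 8.81 eV/c.

8.81 eV/c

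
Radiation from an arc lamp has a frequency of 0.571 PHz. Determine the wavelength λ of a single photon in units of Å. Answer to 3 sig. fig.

In SI units: f = 0.571 PHz = 5.71·10^14 Hz.
Apply λ = c/f: λ = 5.250·10^-7 m.
Converting to Å: λ = 5250 Å ≈ 5250 Å.

5250 Å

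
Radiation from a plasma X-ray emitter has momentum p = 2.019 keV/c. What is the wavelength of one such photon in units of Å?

(h = 6.62607015 × 10^-34 J·s, c = 2.99792458 × 10^8 m/s, 1 eV = 1.602176634 × 10^-19 J.)
Convert to SI: p = 2.019 keV/c = 1.0790 × 10^-24 kg·m/s.
For a photon λ = h/p, so λ = 6.141 × 10^-10 m.
Converting to Å: λ = 6.141 Å ≈ 6.14 Å.

6.14 Å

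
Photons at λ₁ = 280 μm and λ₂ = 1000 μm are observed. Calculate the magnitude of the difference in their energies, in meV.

Using E = hc/λ: E₁ = 7.094 × 10^-22 J, E₂ = 1.986 × 10^-22 J.
|ΔE| = |7.094 × 10^-22 − 1.986 × 10^-22| = 5.11 × 10^-22 J = 3.19 meV.

3.19 meV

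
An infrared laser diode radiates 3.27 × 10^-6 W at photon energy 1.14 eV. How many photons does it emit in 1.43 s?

Total energy: E_total = P·t = 3.27 × 10^-6 × 1.43 = 4.676 × 10^-6 J.
Per-photon energy: E = 1.826 × 10^-19 J.
N = E_total / E_photon = 2.56 × 10^13.

2.56 × 10^13 photons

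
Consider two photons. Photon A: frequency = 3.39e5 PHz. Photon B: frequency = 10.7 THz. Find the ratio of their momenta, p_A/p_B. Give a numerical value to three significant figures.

p_A = 7.493e-22 kg·m/s (from frequency = 3.39e5 PHz, via p = hf/c).
p_B = 2.365e-29 kg·m/s (from frequency = 10.7 THz, via p = hf/c).
Ratio = 7.493e-22 / 2.365e-29 = 3.17e7.

3.17e7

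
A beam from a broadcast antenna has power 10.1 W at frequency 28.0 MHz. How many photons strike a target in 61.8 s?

Total energy: E_total = P·t = 10.1 × 61.8 = 624.2 J.
Per-photon energy: E = 1.855 × 10^-26 J.
N = E_total / E_photon = 3.36 × 10^28.

3.36 × 10^28 photons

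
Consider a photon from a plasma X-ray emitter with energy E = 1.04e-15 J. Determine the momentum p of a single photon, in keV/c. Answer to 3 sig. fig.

Use c = 2.99792458e8 m/s, 1 eV = 1.602176634e-19 J.
For a photon p = E/c, so p = 3.469e-24 kg·m/s.
Converting to keV/c: p = 6.491 keV/c ≈ 6.49 keV/c.

6.49 keV/c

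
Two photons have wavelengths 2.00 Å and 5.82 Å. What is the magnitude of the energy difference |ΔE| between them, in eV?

Using E = hc/λ: E₁ = 9.932 × 10^-16 J, E₂ = 3.413 × 10^-16 J.
|ΔE| = |9.932 × 10^-16 − 3.413 × 10^-16| = 6.52 × 10^-16 J = 4070 eV.

4070 eV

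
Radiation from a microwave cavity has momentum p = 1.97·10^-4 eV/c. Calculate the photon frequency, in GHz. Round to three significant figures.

47.6 GHz

In SI units: p = 1.97·10^-4 eV/c = 1.0528·10^-31 kg·m/s.
For a photon f = pc/h, so f = 4.763·10^10 Hz.
Converting to GHz: f = 47.63 GHz ≈ 47.6 GHz.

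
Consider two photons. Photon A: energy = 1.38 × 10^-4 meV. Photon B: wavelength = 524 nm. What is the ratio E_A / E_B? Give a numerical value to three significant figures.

E_A = 2.211 × 10^-26 J (from energy = 1.38 × 10^-4 meV, via E given directly).
E_B = 3.791 × 10^-19 J (from wavelength = 524 nm, via E = hc/λ).
Ratio = 2.211 × 10^-26 / 3.791 × 10^-19 = 5.83 × 10^-8.

5.83 × 10^-8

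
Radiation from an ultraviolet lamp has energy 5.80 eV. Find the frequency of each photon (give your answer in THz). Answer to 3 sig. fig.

(h = 6.62607015e-34 J·s, 1 eV = 1.602176634e-19 J.)
First convert: E = 5.80 eV = 9.2926e-19 J.
For a photon f = E/h, so f = 1.402e15 Hz.
Converting to THz: f = 1402 THz ≈ 1400 THz.

1400 THz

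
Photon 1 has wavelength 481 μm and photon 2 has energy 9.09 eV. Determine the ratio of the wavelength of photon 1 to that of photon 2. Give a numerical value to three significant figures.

3530

λ_1 = 4.810e-4 m (from wavelength = 481 μm, via λ given directly).
λ_2 = 1.364e-7 m (from energy = 9.09 eV, via λ = hc/E).
Ratio = 4.810e-4 / 1.364e-7 = 3530.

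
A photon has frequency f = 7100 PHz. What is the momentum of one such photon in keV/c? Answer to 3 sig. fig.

29.4 keV/c

Take h = 6.62607015e-34 J·s, c = 2.99792458e8 m/s, 1 eV = 1.602176634e-19 J.
Convert to SI: f = 7100 PHz = 7.1e18 Hz.
The photon relation is p = hf/c, giving p = 1.569e-23 kg·m/s.
Converting to keV/c: p = 29.36 keV/c ≈ 29.4 keV/c.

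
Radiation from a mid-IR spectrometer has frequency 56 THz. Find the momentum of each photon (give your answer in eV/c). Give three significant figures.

In SI units: f = 56 THz = 5.6e13 Hz.
For a photon p = hf/c, so p = 1.238e-28 kg·m/s.
Converting to eV/c: p = 0.2316 eV/c ≈ 0.232 eV/c.

0.232 eV/c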